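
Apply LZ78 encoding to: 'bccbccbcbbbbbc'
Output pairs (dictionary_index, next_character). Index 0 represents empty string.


LZ78 encoding steps:
Dictionary: {0: ''}
Step 1: w='' (idx 0), next='b' -> output (0, 'b'), add 'b' as idx 1
Step 2: w='' (idx 0), next='c' -> output (0, 'c'), add 'c' as idx 2
Step 3: w='c' (idx 2), next='b' -> output (2, 'b'), add 'cb' as idx 3
Step 4: w='c' (idx 2), next='c' -> output (2, 'c'), add 'cc' as idx 4
Step 5: w='b' (idx 1), next='c' -> output (1, 'c'), add 'bc' as idx 5
Step 6: w='b' (idx 1), next='b' -> output (1, 'b'), add 'bb' as idx 6
Step 7: w='bb' (idx 6), next='b' -> output (6, 'b'), add 'bbb' as idx 7
Step 8: w='c' (idx 2), end of input -> output (2, '')


Encoded: [(0, 'b'), (0, 'c'), (2, 'b'), (2, 'c'), (1, 'c'), (1, 'b'), (6, 'b'), (2, '')]


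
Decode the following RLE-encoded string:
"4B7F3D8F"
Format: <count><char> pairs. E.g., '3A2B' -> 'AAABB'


Expanding each <count><char> pair:
  4B -> 'BBBB'
  7F -> 'FFFFFFF'
  3D -> 'DDD'
  8F -> 'FFFFFFFF'

Decoded = BBBBFFFFFFFDDDFFFFFFFF


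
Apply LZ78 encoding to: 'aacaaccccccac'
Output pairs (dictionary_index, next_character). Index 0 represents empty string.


LZ78 encoding steps:
Dictionary: {0: ''}
Step 1: w='' (idx 0), next='a' -> output (0, 'a'), add 'a' as idx 1
Step 2: w='a' (idx 1), next='c' -> output (1, 'c'), add 'ac' as idx 2
Step 3: w='a' (idx 1), next='a' -> output (1, 'a'), add 'aa' as idx 3
Step 4: w='' (idx 0), next='c' -> output (0, 'c'), add 'c' as idx 4
Step 5: w='c' (idx 4), next='c' -> output (4, 'c'), add 'cc' as idx 5
Step 6: w='cc' (idx 5), next='c' -> output (5, 'c'), add 'ccc' as idx 6
Step 7: w='ac' (idx 2), end of input -> output (2, '')


Encoded: [(0, 'a'), (1, 'c'), (1, 'a'), (0, 'c'), (4, 'c'), (5, 'c'), (2, '')]


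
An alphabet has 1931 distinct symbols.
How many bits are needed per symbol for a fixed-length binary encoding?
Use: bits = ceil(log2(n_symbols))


log2(1931) = 10.9151
Bracket: 2^10 = 1024 < 1931 <= 2^11 = 2048
So ceil(log2(1931)) = 11

bits = ceil(log2(1931)) = ceil(10.9151) = 11 bits


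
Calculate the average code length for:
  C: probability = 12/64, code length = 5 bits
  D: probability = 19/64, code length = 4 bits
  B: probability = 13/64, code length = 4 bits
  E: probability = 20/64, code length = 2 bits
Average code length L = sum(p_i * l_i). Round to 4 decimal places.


Weighted contributions p_i * l_i:
  C: (12/64) * 5 = 60/64
  D: (19/64) * 4 = 76/64
  B: (13/64) * 4 = 52/64
  E: (20/64) * 2 = 40/64
Sum = (60 + 76 + 52 + 40)/64 = 228/64

L = 228/64 = 3.5625 bits/symbol


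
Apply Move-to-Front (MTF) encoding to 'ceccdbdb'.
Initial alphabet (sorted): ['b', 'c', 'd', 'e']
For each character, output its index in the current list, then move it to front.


MTF encoding:
'c': index 1 in ['b', 'c', 'd', 'e'] -> ['c', 'b', 'd', 'e']
'e': index 3 in ['c', 'b', 'd', 'e'] -> ['e', 'c', 'b', 'd']
'c': index 1 in ['e', 'c', 'b', 'd'] -> ['c', 'e', 'b', 'd']
'c': index 0 in ['c', 'e', 'b', 'd'] -> ['c', 'e', 'b', 'd']
'd': index 3 in ['c', 'e', 'b', 'd'] -> ['d', 'c', 'e', 'b']
'b': index 3 in ['d', 'c', 'e', 'b'] -> ['b', 'd', 'c', 'e']
'd': index 1 in ['b', 'd', 'c', 'e'] -> ['d', 'b', 'c', 'e']
'b': index 1 in ['d', 'b', 'c', 'e'] -> ['b', 'd', 'c', 'e']


Output: [1, 3, 1, 0, 3, 3, 1, 1]


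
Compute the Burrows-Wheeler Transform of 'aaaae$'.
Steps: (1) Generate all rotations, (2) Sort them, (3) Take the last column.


Rotations (sorted):
  0: $aaaae -> last char: e
  1: aaaae$ -> last char: $
  2: aaae$a -> last char: a
  3: aae$aa -> last char: a
  4: ae$aaa -> last char: a
  5: e$aaaa -> last char: a


BWT = e$aaaa


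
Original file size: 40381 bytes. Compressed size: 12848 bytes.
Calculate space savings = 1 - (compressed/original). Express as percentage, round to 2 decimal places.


ratio = compressed/original = 12848/40381 = 0.318169
savings = 1 - ratio = 1 - 0.318169 = 0.681831
as a percentage: 0.681831 * 100 = 68.18%

Space savings = 1 - 12848/40381 = 68.18%


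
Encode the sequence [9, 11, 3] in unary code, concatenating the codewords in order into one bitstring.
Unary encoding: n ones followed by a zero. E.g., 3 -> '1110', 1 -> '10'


Encode each number as n ones followed by a terminating 0:
  9 -> 1111111110 (10 bits)
  11 -> 111111111110 (12 bits)
  3 -> 1110 (4 bits)
Total length = 10 + 12 + 4 = 26 bits.

Unary([9, 11, 3]) = 11111111101111111111101110 (26 bits)


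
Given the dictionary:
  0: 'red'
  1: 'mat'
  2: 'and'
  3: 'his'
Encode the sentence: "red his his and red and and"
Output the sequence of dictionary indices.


Look up each word in the dictionary:
  'red' -> 0
  'his' -> 3
  'his' -> 3
  'and' -> 2
  'red' -> 0
  'and' -> 2
  'and' -> 2

Encoded: [0, 3, 3, 2, 0, 2, 2]


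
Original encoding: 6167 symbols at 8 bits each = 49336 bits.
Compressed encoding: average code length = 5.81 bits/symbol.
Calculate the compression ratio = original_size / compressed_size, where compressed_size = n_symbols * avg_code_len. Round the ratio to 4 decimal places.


original_size = n_symbols * orig_bits = 6167 * 8 = 49336 bits
compressed_size = n_symbols * avg_code_len = 6167 * 5.81 = 35830.27 bits
ratio = original_size / compressed_size = 49336 / 35830.27 = 1.3769

Compression ratio = 1.3769


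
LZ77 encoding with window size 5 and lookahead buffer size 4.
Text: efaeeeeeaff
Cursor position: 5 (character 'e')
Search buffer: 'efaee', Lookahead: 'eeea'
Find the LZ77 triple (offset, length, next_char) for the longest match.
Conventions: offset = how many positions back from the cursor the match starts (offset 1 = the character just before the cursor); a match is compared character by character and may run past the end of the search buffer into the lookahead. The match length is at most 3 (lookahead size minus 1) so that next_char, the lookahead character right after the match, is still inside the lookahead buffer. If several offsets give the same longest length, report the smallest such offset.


Try each offset into the search buffer:
  offset=1 (pos 4, char 'e'): match length 3
  offset=2 (pos 3, char 'e'): match length 3
  offset=3 (pos 2, char 'a'): match length 0
  offset=4 (pos 1, char 'f'): match length 0
  offset=5 (pos 0, char 'e'): match length 1
Longest match has length 3, found at offsets 1, 2; take the smallest, offset 1.
next_char = character at position 5 + 3 = 8 -> 'a'

Best match: offset=1, length=3 (matching 'eee' starting at position 4)
LZ77 triple: (1, 3, 'a')


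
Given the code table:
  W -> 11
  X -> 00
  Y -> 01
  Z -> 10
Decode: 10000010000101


Decoding:
10 -> Z
00 -> X
00 -> X
10 -> Z
00 -> X
01 -> Y
01 -> Y


Result: ZXXZXYY


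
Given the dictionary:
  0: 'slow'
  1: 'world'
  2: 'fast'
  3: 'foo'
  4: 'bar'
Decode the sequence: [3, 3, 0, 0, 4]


Look up each index in the dictionary:
  3 -> 'foo'
  3 -> 'foo'
  0 -> 'slow'
  0 -> 'slow'
  4 -> 'bar'

Decoded: "foo foo slow slow bar"


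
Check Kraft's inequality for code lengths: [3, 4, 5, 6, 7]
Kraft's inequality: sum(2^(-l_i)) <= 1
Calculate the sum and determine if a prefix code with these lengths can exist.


Sum = 2^(-3) + 2^(-4) + 2^(-5) + 2^(-6) + 2^(-7)
    = 0.125 + 0.0625 + 0.03125 + 0.015625 + 0.0078125
    = 31/128 = 0.2421875
Since 0.2421875 <= 1, Kraft's inequality IS satisfied.
A prefix code with these lengths CAN exist.

Kraft sum = 0.2421875. Satisfied.


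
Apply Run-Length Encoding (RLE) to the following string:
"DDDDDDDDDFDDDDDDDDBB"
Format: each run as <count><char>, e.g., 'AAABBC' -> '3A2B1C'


Scanning runs left to right:
  i=0: run of 'D' x 9 -> '9D'
  i=9: run of 'F' x 1 -> '1F'
  i=10: run of 'D' x 8 -> '8D'
  i=18: run of 'B' x 2 -> '2B'

RLE = 9D1F8D2B


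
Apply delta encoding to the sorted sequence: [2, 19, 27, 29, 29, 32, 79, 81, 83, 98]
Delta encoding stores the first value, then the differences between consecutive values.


First value: 2
Deltas:
  19 - 2 = 17
  27 - 19 = 8
  29 - 27 = 2
  29 - 29 = 0
  32 - 29 = 3
  79 - 32 = 47
  81 - 79 = 2
  83 - 81 = 2
  98 - 83 = 15


Delta encoded: [2, 17, 8, 2, 0, 3, 47, 2, 2, 15]


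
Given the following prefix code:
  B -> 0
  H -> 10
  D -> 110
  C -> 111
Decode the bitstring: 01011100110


Decoding step by step:
Bits 0 -> B
Bits 10 -> H
Bits 111 -> C
Bits 0 -> B
Bits 0 -> B
Bits 110 -> D


Decoded message: BHCBBD


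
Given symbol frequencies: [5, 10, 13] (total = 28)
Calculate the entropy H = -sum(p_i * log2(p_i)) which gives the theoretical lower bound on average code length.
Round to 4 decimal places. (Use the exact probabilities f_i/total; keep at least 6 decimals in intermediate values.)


Per-symbol terms -p_i * log2(p_i) with p_i = f_i/28:
  p = 5/28 = 0.178571: log2(p) = -2.485427, -p*log2(p) = 0.443826
  p = 10/28 = 0.357143: log2(p) = -1.485427, -p*log2(p) = 0.530510
  p = 13/28 = 0.464286: log2(p) = -1.106915, -p*log2(p) = 0.513925
H = 0.443826 + 0.530510 + 0.513925 = 1.488261

H = 1.4883 bits/symbol


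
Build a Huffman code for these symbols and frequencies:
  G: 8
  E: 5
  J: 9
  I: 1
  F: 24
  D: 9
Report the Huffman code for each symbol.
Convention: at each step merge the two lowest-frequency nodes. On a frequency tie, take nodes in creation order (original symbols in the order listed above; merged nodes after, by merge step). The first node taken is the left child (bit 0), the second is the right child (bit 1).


Huffman tree construction:
Step 1: Merge I(1) + E(5) = 6
Step 2: Merge (I+E)(6) + G(8) = 14
Step 3: Merge J(9) + D(9) = 18
Step 4: Merge ((I+E)+G)(14) + (J+D)(18) = 32
Step 5: Merge F(24) + (((I+E)+G)+(J+D))(32) = 56
Read each symbol's code off the tree from the root (left child = 0, right child = 1).

Codes:
  G: 101 (length 3)
  E: 1001 (length 4)
  J: 110 (length 3)
  I: 1000 (length 4)
  F: 0 (length 1)
  D: 111 (length 3)
Average code length: 126/56 = 2.2500 bits/symbol


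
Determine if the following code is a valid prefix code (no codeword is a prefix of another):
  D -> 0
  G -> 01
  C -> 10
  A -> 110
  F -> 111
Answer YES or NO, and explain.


Checking each pair (does one codeword prefix another?):
  D='0' vs G='01': prefix -- VIOLATION

NO -- this is NOT a valid prefix code. D (0) is a prefix of G (01).


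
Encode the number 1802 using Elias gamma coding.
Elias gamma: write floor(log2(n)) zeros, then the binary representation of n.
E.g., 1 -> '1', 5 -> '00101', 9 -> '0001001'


num_bits = floor(log2(1802)) + 1 = 11
leading_zeros = num_bits - 1 = 10
binary(1802) = 11100001010

Elias gamma(1802) = '0000000000' + '11100001010' = 000000000011100001010 (21 bits)


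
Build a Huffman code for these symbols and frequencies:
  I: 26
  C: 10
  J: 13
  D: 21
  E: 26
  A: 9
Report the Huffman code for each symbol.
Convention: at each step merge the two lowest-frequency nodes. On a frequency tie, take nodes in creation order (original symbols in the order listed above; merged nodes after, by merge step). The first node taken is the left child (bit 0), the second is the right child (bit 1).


Huffman tree construction:
Step 1: Merge A(9) + C(10) = 19
Step 2: Merge J(13) + (A+C)(19) = 32
Step 3: Merge D(21) + I(26) = 47
Step 4: Merge E(26) + (J+(A+C))(32) = 58
Step 5: Merge (D+I)(47) + (E+(J+(A+C)))(58) = 105
Read each symbol's code off the tree from the root (left child = 0, right child = 1).

Codes:
  I: 01 (length 2)
  C: 1111 (length 4)
  J: 110 (length 3)
  D: 00 (length 2)
  E: 10 (length 2)
  A: 1110 (length 4)
Average code length: 261/105 = 2.4857 bits/symbol


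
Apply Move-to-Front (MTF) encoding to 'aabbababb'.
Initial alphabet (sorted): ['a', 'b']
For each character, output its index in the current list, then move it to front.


MTF encoding:
'a': index 0 in ['a', 'b'] -> ['a', 'b']
'a': index 0 in ['a', 'b'] -> ['a', 'b']
'b': index 1 in ['a', 'b'] -> ['b', 'a']
'b': index 0 in ['b', 'a'] -> ['b', 'a']
'a': index 1 in ['b', 'a'] -> ['a', 'b']
'b': index 1 in ['a', 'b'] -> ['b', 'a']
'a': index 1 in ['b', 'a'] -> ['a', 'b']
'b': index 1 in ['a', 'b'] -> ['b', 'a']
'b': index 0 in ['b', 'a'] -> ['b', 'a']


Output: [0, 0, 1, 0, 1, 1, 1, 1, 0]


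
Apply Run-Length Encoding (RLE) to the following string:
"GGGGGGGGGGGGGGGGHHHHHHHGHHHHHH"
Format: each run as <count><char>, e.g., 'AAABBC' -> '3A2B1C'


Scanning runs left to right:
  i=0: run of 'G' x 16 -> '16G'
  i=16: run of 'H' x 7 -> '7H'
  i=23: run of 'G' x 1 -> '1G'
  i=24: run of 'H' x 6 -> '6H'

RLE = 16G7H1G6H


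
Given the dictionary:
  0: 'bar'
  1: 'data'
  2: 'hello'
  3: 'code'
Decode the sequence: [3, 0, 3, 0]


Look up each index in the dictionary:
  3 -> 'code'
  0 -> 'bar'
  3 -> 'code'
  0 -> 'bar'

Decoded: "code bar code bar"


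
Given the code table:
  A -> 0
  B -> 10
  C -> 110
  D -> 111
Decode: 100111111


Decoding:
10 -> B
0 -> A
111 -> D
111 -> D


Result: BADD


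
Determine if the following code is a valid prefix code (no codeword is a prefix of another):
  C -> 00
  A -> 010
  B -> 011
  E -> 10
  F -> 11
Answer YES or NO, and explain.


Checking each pair (does one codeword prefix another?):
  C='00' vs A='010': no prefix
  C='00' vs B='011': no prefix
  C='00' vs E='10': no prefix
  C='00' vs F='11': no prefix
  A='010' vs C='00': no prefix
  A='010' vs B='011': no prefix
  A='010' vs E='10': no prefix
  A='010' vs F='11': no prefix
  B='011' vs C='00': no prefix
  B='011' vs A='010': no prefix
  B='011' vs E='10': no prefix
  B='011' vs F='11': no prefix
  E='10' vs C='00': no prefix
  E='10' vs A='010': no prefix
  E='10' vs B='011': no prefix
  E='10' vs F='11': no prefix
  F='11' vs C='00': no prefix
  F='11' vs A='010': no prefix
  F='11' vs B='011': no prefix
  F='11' vs E='10': no prefix
No violation found over all pairs.

YES -- this is a valid prefix code. No codeword is a prefix of any other codeword.


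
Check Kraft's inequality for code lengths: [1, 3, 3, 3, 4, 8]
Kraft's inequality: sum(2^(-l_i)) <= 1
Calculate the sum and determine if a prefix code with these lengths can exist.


Sum = 2^(-1) + 2^(-3) + 2^(-3) + 2^(-3) + 2^(-4) + 2^(-8)
    = 0.5 + 0.125 + 0.125 + 0.125 + 0.0625 + 0.00390625
    = 241/256 = 0.94140625
Since 0.94140625 <= 1, Kraft's inequality IS satisfied.
A prefix code with these lengths CAN exist.

Kraft sum = 0.94140625. Satisfied.


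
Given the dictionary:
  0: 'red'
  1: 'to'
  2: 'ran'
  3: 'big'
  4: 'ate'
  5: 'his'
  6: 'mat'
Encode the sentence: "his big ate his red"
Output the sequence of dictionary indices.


Look up each word in the dictionary:
  'his' -> 5
  'big' -> 3
  'ate' -> 4
  'his' -> 5
  'red' -> 0

Encoded: [5, 3, 4, 5, 0]


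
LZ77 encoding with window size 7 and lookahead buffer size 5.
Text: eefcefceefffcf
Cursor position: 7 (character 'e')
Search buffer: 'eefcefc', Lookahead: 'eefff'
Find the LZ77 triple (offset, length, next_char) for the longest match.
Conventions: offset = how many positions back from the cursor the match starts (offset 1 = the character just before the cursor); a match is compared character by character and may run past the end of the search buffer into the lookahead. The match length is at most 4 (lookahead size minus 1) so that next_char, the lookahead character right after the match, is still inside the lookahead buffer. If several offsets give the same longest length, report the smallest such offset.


Try each offset into the search buffer:
  offset=1 (pos 6, char 'c'): match length 0
  offset=2 (pos 5, char 'f'): match length 0
  offset=3 (pos 4, char 'e'): match length 1
  offset=4 (pos 3, char 'c'): match length 0
  offset=5 (pos 2, char 'f'): match length 0
  offset=6 (pos 1, char 'e'): match length 1
  offset=7 (pos 0, char 'e'): match length 3
Longest match has length 3 at offset 7.
next_char = character at position 7 + 3 = 10 -> 'f'

Best match: offset=7, length=3 (matching 'eef' starting at position 0)
LZ77 triple: (7, 3, 'f')


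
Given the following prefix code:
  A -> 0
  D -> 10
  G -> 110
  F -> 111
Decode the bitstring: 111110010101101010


Decoding step by step:
Bits 111 -> F
Bits 110 -> G
Bits 0 -> A
Bits 10 -> D
Bits 10 -> D
Bits 110 -> G
Bits 10 -> D
Bits 10 -> D


Decoded message: FGADDGDD


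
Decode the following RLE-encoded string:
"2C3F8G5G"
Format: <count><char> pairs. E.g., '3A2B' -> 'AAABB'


Expanding each <count><char> pair:
  2C -> 'CC'
  3F -> 'FFF'
  8G -> 'GGGGGGGG'
  5G -> 'GGGGG'

Decoded = CCFFFGGGGGGGGGGGGG


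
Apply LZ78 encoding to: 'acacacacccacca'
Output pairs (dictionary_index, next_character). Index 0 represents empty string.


LZ78 encoding steps:
Dictionary: {0: ''}
Step 1: w='' (idx 0), next='a' -> output (0, 'a'), add 'a' as idx 1
Step 2: w='' (idx 0), next='c' -> output (0, 'c'), add 'c' as idx 2
Step 3: w='a' (idx 1), next='c' -> output (1, 'c'), add 'ac' as idx 3
Step 4: w='ac' (idx 3), next='a' -> output (3, 'a'), add 'aca' as idx 4
Step 5: w='c' (idx 2), next='c' -> output (2, 'c'), add 'cc' as idx 5
Step 6: w='c' (idx 2), next='a' -> output (2, 'a'), add 'ca' as idx 6
Step 7: w='cc' (idx 5), next='a' -> output (5, 'a'), add 'cca' as idx 7


Encoded: [(0, 'a'), (0, 'c'), (1, 'c'), (3, 'a'), (2, 'c'), (2, 'a'), (5, 'a')]


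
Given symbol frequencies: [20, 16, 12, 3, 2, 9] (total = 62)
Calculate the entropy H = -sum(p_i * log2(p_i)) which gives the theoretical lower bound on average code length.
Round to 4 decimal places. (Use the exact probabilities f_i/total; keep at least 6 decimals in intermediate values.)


Per-symbol terms -p_i * log2(p_i) with p_i = f_i/62:
  p = 20/62 = 0.322581: log2(p) = -1.632268, -p*log2(p) = 0.526538
  p = 16/62 = 0.258065: log2(p) = -1.954196, -p*log2(p) = 0.504309
  p = 12/62 = 0.193548: log2(p) = -2.369234, -p*log2(p) = 0.458561
  p = 3/62 = 0.048387: log2(p) = -4.369234, -p*log2(p) = 0.211415
  p = 2/62 = 0.032258: log2(p) = -4.954196, -p*log2(p) = 0.159813
  p = 9/62 = 0.145161: log2(p) = -2.784271, -p*log2(p) = 0.404168
H = 0.526538 + 0.504309 + 0.458561 + 0.211415 + 0.159813 + 0.404168 = 2.264804

H = 2.2648 bits/symbol


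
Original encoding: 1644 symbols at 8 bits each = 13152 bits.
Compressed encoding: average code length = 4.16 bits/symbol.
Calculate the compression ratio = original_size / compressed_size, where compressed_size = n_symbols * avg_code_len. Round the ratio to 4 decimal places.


original_size = n_symbols * orig_bits = 1644 * 8 = 13152 bits
compressed_size = n_symbols * avg_code_len = 1644 * 4.16 = 6839.04 bits
ratio = original_size / compressed_size = 13152 / 6839.04 = 1.9231

Compression ratio = 1.9231


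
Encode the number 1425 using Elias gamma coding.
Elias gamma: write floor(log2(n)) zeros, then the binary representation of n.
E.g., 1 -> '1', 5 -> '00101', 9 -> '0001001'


num_bits = floor(log2(1425)) + 1 = 11
leading_zeros = num_bits - 1 = 10
binary(1425) = 10110010001

Elias gamma(1425) = '0000000000' + '10110010001' = 000000000010110010001 (21 bits)


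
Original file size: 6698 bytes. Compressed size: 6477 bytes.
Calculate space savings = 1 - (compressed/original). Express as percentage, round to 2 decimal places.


ratio = compressed/original = 6477/6698 = 0.967005
savings = 1 - ratio = 1 - 0.967005 = 0.032995
as a percentage: 0.032995 * 100 = 3.3%

Space savings = 1 - 6477/6698 = 3.3%


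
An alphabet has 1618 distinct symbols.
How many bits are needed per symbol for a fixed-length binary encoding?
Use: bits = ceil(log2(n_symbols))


log2(1618) = 10.66
Bracket: 2^10 = 1024 < 1618 <= 2^11 = 2048
So ceil(log2(1618)) = 11

bits = ceil(log2(1618)) = ceil(10.66) = 11 bits


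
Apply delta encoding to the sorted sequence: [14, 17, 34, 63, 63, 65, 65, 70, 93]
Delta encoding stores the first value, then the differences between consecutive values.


First value: 14
Deltas:
  17 - 14 = 3
  34 - 17 = 17
  63 - 34 = 29
  63 - 63 = 0
  65 - 63 = 2
  65 - 65 = 0
  70 - 65 = 5
  93 - 70 = 23


Delta encoded: [14, 3, 17, 29, 0, 2, 0, 5, 23]


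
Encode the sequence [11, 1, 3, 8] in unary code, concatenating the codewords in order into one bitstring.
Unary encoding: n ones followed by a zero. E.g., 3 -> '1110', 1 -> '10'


Encode each number as n ones followed by a terminating 0:
  11 -> 111111111110 (12 bits)
  1 -> 10 (2 bits)
  3 -> 1110 (4 bits)
  8 -> 111111110 (9 bits)
Total length = 12 + 2 + 4 + 9 = 27 bits.

Unary([11, 1, 3, 8]) = 111111111110101110111111110 (27 bits)


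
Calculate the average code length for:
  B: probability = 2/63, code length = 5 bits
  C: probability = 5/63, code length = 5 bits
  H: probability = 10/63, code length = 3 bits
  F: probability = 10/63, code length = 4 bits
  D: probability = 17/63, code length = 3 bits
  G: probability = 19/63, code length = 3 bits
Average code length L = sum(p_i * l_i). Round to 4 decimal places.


Weighted contributions p_i * l_i:
  B: (2/63) * 5 = 10/63
  C: (5/63) * 5 = 25/63
  H: (10/63) * 3 = 30/63
  F: (10/63) * 4 = 40/63
  D: (17/63) * 3 = 51/63
  G: (19/63) * 3 = 57/63
Sum = (10 + 25 + 30 + 40 + 51 + 57)/63 = 213/63

L = 213/63 = 3.3810 bits/symbol


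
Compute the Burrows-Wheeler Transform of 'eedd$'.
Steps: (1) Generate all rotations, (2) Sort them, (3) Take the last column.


Rotations (sorted):
  0: $eedd -> last char: d
  1: d$eed -> last char: d
  2: dd$ee -> last char: e
  3: edd$e -> last char: e
  4: eedd$ -> last char: $


BWT = ddee$


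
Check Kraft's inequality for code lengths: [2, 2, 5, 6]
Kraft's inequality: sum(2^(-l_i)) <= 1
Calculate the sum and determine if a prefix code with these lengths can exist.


Sum = 2^(-2) + 2^(-2) + 2^(-5) + 2^(-6)
    = 0.25 + 0.25 + 0.03125 + 0.015625
    = 35/64 = 0.546875
Since 0.546875 <= 1, Kraft's inequality IS satisfied.
A prefix code with these lengths CAN exist.

Kraft sum = 0.546875. Satisfied.


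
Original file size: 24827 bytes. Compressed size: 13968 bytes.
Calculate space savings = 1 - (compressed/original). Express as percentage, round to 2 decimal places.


ratio = compressed/original = 13968/24827 = 0.562613
savings = 1 - ratio = 1 - 0.562613 = 0.437387
as a percentage: 0.437387 * 100 = 43.74%

Space savings = 1 - 13968/24827 = 43.74%


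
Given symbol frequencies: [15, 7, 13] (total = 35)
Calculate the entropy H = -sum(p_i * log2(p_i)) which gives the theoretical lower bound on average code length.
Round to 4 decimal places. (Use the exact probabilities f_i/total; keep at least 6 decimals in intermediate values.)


Per-symbol terms -p_i * log2(p_i) with p_i = f_i/35:
  p = 15/35 = 0.428571: log2(p) = -1.222392, -p*log2(p) = 0.523882
  p = 7/35 = 0.200000: log2(p) = -2.321928, -p*log2(p) = 0.464386
  p = 13/35 = 0.371429: log2(p) = -1.428843, -p*log2(p) = 0.530713
H = 0.523882 + 0.464386 + 0.530713 = 1.518981

H = 1.519 bits/symbol


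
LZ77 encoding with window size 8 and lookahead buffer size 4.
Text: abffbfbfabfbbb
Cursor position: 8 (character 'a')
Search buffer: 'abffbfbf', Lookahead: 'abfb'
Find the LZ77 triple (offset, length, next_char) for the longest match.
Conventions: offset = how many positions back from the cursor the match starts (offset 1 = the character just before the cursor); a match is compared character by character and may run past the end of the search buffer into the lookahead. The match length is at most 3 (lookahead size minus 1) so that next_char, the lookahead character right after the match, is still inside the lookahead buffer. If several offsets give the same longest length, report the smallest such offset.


Try each offset into the search buffer:
  offset=1 (pos 7, char 'f'): match length 0
  offset=2 (pos 6, char 'b'): match length 0
  offset=3 (pos 5, char 'f'): match length 0
  offset=4 (pos 4, char 'b'): match length 0
  offset=5 (pos 3, char 'f'): match length 0
  offset=6 (pos 2, char 'f'): match length 0
  offset=7 (pos 1, char 'b'): match length 0
  offset=8 (pos 0, char 'a'): match length 3
Longest match has length 3 at offset 8.
next_char = character at position 8 + 3 = 11 -> 'b'

Best match: offset=8, length=3 (matching 'abf' starting at position 0)
LZ77 triple: (8, 3, 'b')


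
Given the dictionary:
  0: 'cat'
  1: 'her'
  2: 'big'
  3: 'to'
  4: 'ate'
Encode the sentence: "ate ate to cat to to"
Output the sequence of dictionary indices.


Look up each word in the dictionary:
  'ate' -> 4
  'ate' -> 4
  'to' -> 3
  'cat' -> 0
  'to' -> 3
  'to' -> 3

Encoded: [4, 4, 3, 0, 3, 3]


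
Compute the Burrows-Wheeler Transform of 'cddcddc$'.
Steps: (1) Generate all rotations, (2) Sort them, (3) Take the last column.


Rotations (sorted):
  0: $cddcddc -> last char: c
  1: c$cddcdd -> last char: d
  2: cddc$cdd -> last char: d
  3: cddcddc$ -> last char: $
  4: dc$cddcd -> last char: d
  5: dcddc$cd -> last char: d
  6: ddc$cddc -> last char: c
  7: ddcddc$c -> last char: c


BWT = cdd$ddcc


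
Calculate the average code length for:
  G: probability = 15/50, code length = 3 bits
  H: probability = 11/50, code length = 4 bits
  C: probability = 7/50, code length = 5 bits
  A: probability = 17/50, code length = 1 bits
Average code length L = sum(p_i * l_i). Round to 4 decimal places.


Weighted contributions p_i * l_i:
  G: (15/50) * 3 = 45/50
  H: (11/50) * 4 = 44/50
  C: (7/50) * 5 = 35/50
  A: (17/50) * 1 = 17/50
Sum = (45 + 44 + 35 + 17)/50 = 141/50

L = 141/50 = 2.8200 bits/symbol


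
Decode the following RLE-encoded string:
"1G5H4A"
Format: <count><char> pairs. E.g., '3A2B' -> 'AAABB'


Expanding each <count><char> pair:
  1G -> 'G'
  5H -> 'HHHHH'
  4A -> 'AAAA'

Decoded = GHHHHHAAAA


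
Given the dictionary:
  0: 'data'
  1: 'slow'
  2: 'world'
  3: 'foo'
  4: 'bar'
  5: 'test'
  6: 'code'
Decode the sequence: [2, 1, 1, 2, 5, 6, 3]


Look up each index in the dictionary:
  2 -> 'world'
  1 -> 'slow'
  1 -> 'slow'
  2 -> 'world'
  5 -> 'test'
  6 -> 'code'
  3 -> 'foo'

Decoded: "world slow slow world test code foo"


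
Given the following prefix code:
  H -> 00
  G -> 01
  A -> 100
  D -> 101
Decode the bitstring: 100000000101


Decoding step by step:
Bits 100 -> A
Bits 00 -> H
Bits 00 -> H
Bits 00 -> H
Bits 101 -> D


Decoded message: AHHHD


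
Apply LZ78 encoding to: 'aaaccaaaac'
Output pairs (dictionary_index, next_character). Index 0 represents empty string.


LZ78 encoding steps:
Dictionary: {0: ''}
Step 1: w='' (idx 0), next='a' -> output (0, 'a'), add 'a' as idx 1
Step 2: w='a' (idx 1), next='a' -> output (1, 'a'), add 'aa' as idx 2
Step 3: w='' (idx 0), next='c' -> output (0, 'c'), add 'c' as idx 3
Step 4: w='c' (idx 3), next='a' -> output (3, 'a'), add 'ca' as idx 4
Step 5: w='aa' (idx 2), next='a' -> output (2, 'a'), add 'aaa' as idx 5
Step 6: w='c' (idx 3), end of input -> output (3, '')


Encoded: [(0, 'a'), (1, 'a'), (0, 'c'), (3, 'a'), (2, 'a'), (3, '')]


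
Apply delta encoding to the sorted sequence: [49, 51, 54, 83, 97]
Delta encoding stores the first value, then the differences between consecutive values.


First value: 49
Deltas:
  51 - 49 = 2
  54 - 51 = 3
  83 - 54 = 29
  97 - 83 = 14


Delta encoded: [49, 2, 3, 29, 14]


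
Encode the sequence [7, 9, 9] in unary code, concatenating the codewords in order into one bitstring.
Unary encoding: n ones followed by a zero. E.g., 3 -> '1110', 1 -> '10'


Encode each number as n ones followed by a terminating 0:
  7 -> 11111110 (8 bits)
  9 -> 1111111110 (10 bits)
  9 -> 1111111110 (10 bits)
Total length = 8 + 10 + 10 = 28 bits.

Unary([7, 9, 9]) = 1111111011111111101111111110 (28 bits)


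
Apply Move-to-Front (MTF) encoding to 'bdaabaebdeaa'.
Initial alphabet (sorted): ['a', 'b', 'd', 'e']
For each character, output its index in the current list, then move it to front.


MTF encoding:
'b': index 1 in ['a', 'b', 'd', 'e'] -> ['b', 'a', 'd', 'e']
'd': index 2 in ['b', 'a', 'd', 'e'] -> ['d', 'b', 'a', 'e']
'a': index 2 in ['d', 'b', 'a', 'e'] -> ['a', 'd', 'b', 'e']
'a': index 0 in ['a', 'd', 'b', 'e'] -> ['a', 'd', 'b', 'e']
'b': index 2 in ['a', 'd', 'b', 'e'] -> ['b', 'a', 'd', 'e']
'a': index 1 in ['b', 'a', 'd', 'e'] -> ['a', 'b', 'd', 'e']
'e': index 3 in ['a', 'b', 'd', 'e'] -> ['e', 'a', 'b', 'd']
'b': index 2 in ['e', 'a', 'b', 'd'] -> ['b', 'e', 'a', 'd']
'd': index 3 in ['b', 'e', 'a', 'd'] -> ['d', 'b', 'e', 'a']
'e': index 2 in ['d', 'b', 'e', 'a'] -> ['e', 'd', 'b', 'a']
'a': index 3 in ['e', 'd', 'b', 'a'] -> ['a', 'e', 'd', 'b']
'a': index 0 in ['a', 'e', 'd', 'b'] -> ['a', 'e', 'd', 'b']


Output: [1, 2, 2, 0, 2, 1, 3, 2, 3, 2, 3, 0]


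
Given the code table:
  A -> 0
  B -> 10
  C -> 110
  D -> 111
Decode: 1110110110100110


Decoding:
111 -> D
0 -> A
110 -> C
110 -> C
10 -> B
0 -> A
110 -> C


Result: DACCBAC


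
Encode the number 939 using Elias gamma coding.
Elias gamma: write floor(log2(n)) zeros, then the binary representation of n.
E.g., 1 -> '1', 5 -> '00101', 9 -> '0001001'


num_bits = floor(log2(939)) + 1 = 10
leading_zeros = num_bits - 1 = 9
binary(939) = 1110101011

Elias gamma(939) = '000000000' + '1110101011' = 0000000001110101011 (19 bits)


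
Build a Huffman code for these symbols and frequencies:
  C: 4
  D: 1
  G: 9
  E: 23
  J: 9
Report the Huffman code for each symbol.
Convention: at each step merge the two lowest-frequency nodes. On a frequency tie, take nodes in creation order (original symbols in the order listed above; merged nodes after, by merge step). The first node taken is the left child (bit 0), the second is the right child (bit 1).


Huffman tree construction:
Step 1: Merge D(1) + C(4) = 5
Step 2: Merge (D+C)(5) + G(9) = 14
Step 3: Merge J(9) + ((D+C)+G)(14) = 23
Step 4: Merge E(23) + (J+((D+C)+G))(23) = 46
Read each symbol's code off the tree from the root (left child = 0, right child = 1).

Codes:
  C: 1101 (length 4)
  D: 1100 (length 4)
  G: 111 (length 3)
  E: 0 (length 1)
  J: 10 (length 2)
Average code length: 88/46 = 1.9130 bits/symbol


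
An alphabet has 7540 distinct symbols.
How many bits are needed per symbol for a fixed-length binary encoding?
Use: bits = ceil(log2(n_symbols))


log2(7540) = 12.8803
Bracket: 2^12 = 4096 < 7540 <= 2^13 = 8192
So ceil(log2(7540)) = 13

bits = ceil(log2(7540)) = ceil(12.8803) = 13 bits


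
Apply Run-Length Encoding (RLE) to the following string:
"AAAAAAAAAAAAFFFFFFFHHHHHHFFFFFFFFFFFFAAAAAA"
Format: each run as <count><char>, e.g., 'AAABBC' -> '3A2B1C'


Scanning runs left to right:
  i=0: run of 'A' x 12 -> '12A'
  i=12: run of 'F' x 7 -> '7F'
  i=19: run of 'H' x 6 -> '6H'
  i=25: run of 'F' x 12 -> '12F'
  i=37: run of 'A' x 6 -> '6A'

RLE = 12A7F6H12F6A


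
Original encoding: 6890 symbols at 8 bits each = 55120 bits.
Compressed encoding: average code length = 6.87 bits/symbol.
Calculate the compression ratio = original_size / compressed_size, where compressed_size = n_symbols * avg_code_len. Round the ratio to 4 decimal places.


original_size = n_symbols * orig_bits = 6890 * 8 = 55120 bits
compressed_size = n_symbols * avg_code_len = 6890 * 6.87 = 47334.3 bits
ratio = original_size / compressed_size = 55120 / 47334.3 = 1.1645

Compression ratio = 1.1645


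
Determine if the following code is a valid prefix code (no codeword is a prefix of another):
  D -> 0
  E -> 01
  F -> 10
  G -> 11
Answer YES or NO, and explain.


Checking each pair (does one codeword prefix another?):
  D='0' vs E='01': prefix -- VIOLATION

NO -- this is NOT a valid prefix code. D (0) is a prefix of E (01).


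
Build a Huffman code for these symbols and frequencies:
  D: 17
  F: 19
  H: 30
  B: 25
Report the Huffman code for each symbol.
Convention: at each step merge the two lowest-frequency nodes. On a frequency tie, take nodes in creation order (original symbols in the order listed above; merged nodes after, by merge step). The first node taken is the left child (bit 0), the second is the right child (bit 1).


Huffman tree construction:
Step 1: Merge D(17) + F(19) = 36
Step 2: Merge B(25) + H(30) = 55
Step 3: Merge (D+F)(36) + (B+H)(55) = 91
Read each symbol's code off the tree from the root (left child = 0, right child = 1).

Codes:
  D: 00 (length 2)
  F: 01 (length 2)
  H: 11 (length 2)
  B: 10 (length 2)
Average code length: 182/91 = 2.0000 bits/symbol


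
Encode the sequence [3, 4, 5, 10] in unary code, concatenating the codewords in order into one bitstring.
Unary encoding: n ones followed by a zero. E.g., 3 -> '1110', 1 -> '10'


Encode each number as n ones followed by a terminating 0:
  3 -> 1110 (4 bits)
  4 -> 11110 (5 bits)
  5 -> 111110 (6 bits)
  10 -> 11111111110 (11 bits)
Total length = 4 + 5 + 6 + 11 = 26 bits.

Unary([3, 4, 5, 10]) = 11101111011111011111111110 (26 bits)


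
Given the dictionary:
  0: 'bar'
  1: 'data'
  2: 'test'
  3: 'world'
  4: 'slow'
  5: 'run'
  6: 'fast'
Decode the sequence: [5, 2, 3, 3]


Look up each index in the dictionary:
  5 -> 'run'
  2 -> 'test'
  3 -> 'world'
  3 -> 'world'

Decoded: "run test world world"


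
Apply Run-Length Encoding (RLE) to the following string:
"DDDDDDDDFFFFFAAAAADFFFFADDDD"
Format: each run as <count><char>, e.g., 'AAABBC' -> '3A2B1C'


Scanning runs left to right:
  i=0: run of 'D' x 8 -> '8D'
  i=8: run of 'F' x 5 -> '5F'
  i=13: run of 'A' x 5 -> '5A'
  i=18: run of 'D' x 1 -> '1D'
  i=19: run of 'F' x 4 -> '4F'
  i=23: run of 'A' x 1 -> '1A'
  i=24: run of 'D' x 4 -> '4D'

RLE = 8D5F5A1D4F1A4D


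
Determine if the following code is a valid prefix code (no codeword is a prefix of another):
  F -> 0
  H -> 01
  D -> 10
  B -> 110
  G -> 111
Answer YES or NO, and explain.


Checking each pair (does one codeword prefix another?):
  F='0' vs H='01': prefix -- VIOLATION

NO -- this is NOT a valid prefix code. F (0) is a prefix of H (01).


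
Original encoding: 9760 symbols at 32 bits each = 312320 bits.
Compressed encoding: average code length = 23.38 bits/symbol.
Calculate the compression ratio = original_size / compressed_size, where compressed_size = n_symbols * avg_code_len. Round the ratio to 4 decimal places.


original_size = n_symbols * orig_bits = 9760 * 32 = 312320 bits
compressed_size = n_symbols * avg_code_len = 9760 * 23.38 = 228188.8 bits
ratio = original_size / compressed_size = 312320 / 228188.8 = 1.3687

Compression ratio = 1.3687


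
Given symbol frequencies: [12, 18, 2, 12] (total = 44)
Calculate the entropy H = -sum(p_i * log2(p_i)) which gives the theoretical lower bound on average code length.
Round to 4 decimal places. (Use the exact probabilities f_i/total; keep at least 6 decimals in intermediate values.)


Per-symbol terms -p_i * log2(p_i) with p_i = f_i/44:
  p = 12/44 = 0.272727: log2(p) = -1.874469, -p*log2(p) = 0.511219
  p = 18/44 = 0.409091: log2(p) = -1.289507, -p*log2(p) = 0.527525
  p = 2/44 = 0.045455: log2(p) = -4.459432, -p*log2(p) = 0.202701
  p = 12/44 = 0.272727: log2(p) = -1.874469, -p*log2(p) = 0.511219
H = 0.511219 + 0.527525 + 0.202701 + 0.511219 = 1.752664

H = 1.7527 bits/symbol


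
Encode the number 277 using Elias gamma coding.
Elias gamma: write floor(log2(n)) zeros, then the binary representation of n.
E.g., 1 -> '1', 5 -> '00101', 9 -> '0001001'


num_bits = floor(log2(277)) + 1 = 9
leading_zeros = num_bits - 1 = 8
binary(277) = 100010101

Elias gamma(277) = '00000000' + '100010101' = 00000000100010101 (17 bits)


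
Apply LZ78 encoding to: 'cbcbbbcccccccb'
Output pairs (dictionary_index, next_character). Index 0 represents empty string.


LZ78 encoding steps:
Dictionary: {0: ''}
Step 1: w='' (idx 0), next='c' -> output (0, 'c'), add 'c' as idx 1
Step 2: w='' (idx 0), next='b' -> output (0, 'b'), add 'b' as idx 2
Step 3: w='c' (idx 1), next='b' -> output (1, 'b'), add 'cb' as idx 3
Step 4: w='b' (idx 2), next='b' -> output (2, 'b'), add 'bb' as idx 4
Step 5: w='c' (idx 1), next='c' -> output (1, 'c'), add 'cc' as idx 5
Step 6: w='cc' (idx 5), next='c' -> output (5, 'c'), add 'ccc' as idx 6
Step 7: w='cc' (idx 5), next='b' -> output (5, 'b'), add 'ccb' as idx 7


Encoded: [(0, 'c'), (0, 'b'), (1, 'b'), (2, 'b'), (1, 'c'), (5, 'c'), (5, 'b')]


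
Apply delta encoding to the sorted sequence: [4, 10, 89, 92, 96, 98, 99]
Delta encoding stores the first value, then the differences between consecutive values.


First value: 4
Deltas:
  10 - 4 = 6
  89 - 10 = 79
  92 - 89 = 3
  96 - 92 = 4
  98 - 96 = 2
  99 - 98 = 1


Delta encoded: [4, 6, 79, 3, 4, 2, 1]


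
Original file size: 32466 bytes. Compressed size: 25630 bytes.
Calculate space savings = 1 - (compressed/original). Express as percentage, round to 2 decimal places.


ratio = compressed/original = 25630/32466 = 0.789441
savings = 1 - ratio = 1 - 0.789441 = 0.210559
as a percentage: 0.210559 * 100 = 21.06%

Space savings = 1 - 25630/32466 = 21.06%


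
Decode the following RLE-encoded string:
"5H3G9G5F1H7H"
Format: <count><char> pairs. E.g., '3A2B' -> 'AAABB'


Expanding each <count><char> pair:
  5H -> 'HHHHH'
  3G -> 'GGG'
  9G -> 'GGGGGGGGG'
  5F -> 'FFFFF'
  1H -> 'H'
  7H -> 'HHHHHHH'

Decoded = HHHHHGGGGGGGGGGGGFFFFFHHHHHHHH


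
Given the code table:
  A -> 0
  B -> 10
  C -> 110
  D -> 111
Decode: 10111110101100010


Decoding:
10 -> B
111 -> D
110 -> C
10 -> B
110 -> C
0 -> A
0 -> A
10 -> B


Result: BDCBCAAB


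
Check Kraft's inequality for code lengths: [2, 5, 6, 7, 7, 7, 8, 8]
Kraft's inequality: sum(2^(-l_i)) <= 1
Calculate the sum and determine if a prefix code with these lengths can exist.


Sum = 2^(-2) + 2^(-5) + 2^(-6) + 2^(-7) + 2^(-7) + 2^(-7) + 2^(-8) + 2^(-8)
    = 0.25 + 0.03125 + 0.015625 + 0.0078125 + 0.0078125 + 0.0078125 + 0.00390625 + 0.00390625
    = 84/256 = 0.328125
Since 0.328125 <= 1, Kraft's inequality IS satisfied.
A prefix code with these lengths CAN exist.

Kraft sum = 0.328125. Satisfied.


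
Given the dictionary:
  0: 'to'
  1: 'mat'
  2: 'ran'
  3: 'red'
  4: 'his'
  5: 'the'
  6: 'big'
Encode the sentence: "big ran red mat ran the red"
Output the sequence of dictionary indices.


Look up each word in the dictionary:
  'big' -> 6
  'ran' -> 2
  'red' -> 3
  'mat' -> 1
  'ran' -> 2
  'the' -> 5
  'red' -> 3

Encoded: [6, 2, 3, 1, 2, 5, 3]


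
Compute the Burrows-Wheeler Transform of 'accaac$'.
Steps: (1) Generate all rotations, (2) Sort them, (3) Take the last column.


Rotations (sorted):
  0: $accaac -> last char: c
  1: aac$acc -> last char: c
  2: ac$acca -> last char: a
  3: accaac$ -> last char: $
  4: c$accaa -> last char: a
  5: caac$ac -> last char: c
  6: ccaac$a -> last char: a


BWT = cca$aca


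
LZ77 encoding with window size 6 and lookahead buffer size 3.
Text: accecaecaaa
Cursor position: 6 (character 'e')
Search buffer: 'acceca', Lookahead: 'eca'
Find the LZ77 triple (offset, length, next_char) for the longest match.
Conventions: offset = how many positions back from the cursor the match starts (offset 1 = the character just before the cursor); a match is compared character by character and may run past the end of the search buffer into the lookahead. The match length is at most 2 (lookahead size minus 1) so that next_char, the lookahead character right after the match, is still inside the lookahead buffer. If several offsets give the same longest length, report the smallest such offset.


Try each offset into the search buffer:
  offset=1 (pos 5, char 'a'): match length 0
  offset=2 (pos 4, char 'c'): match length 0
  offset=3 (pos 3, char 'e'): match length 2
  offset=4 (pos 2, char 'c'): match length 0
  offset=5 (pos 1, char 'c'): match length 0
  offset=6 (pos 0, char 'a'): match length 0
Longest match has length 2 at offset 3.
next_char = character at position 6 + 2 = 8 -> 'a'

Best match: offset=3, length=2 (matching 'ec' starting at position 3)
LZ77 triple: (3, 2, 'a')


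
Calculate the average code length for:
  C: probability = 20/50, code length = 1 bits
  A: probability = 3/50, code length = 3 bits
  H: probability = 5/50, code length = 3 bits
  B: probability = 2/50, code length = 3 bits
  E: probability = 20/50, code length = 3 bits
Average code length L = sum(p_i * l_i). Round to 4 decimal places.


Weighted contributions p_i * l_i:
  C: (20/50) * 1 = 20/50
  A: (3/50) * 3 = 9/50
  H: (5/50) * 3 = 15/50
  B: (2/50) * 3 = 6/50
  E: (20/50) * 3 = 60/50
Sum = (20 + 9 + 15 + 6 + 60)/50 = 110/50

L = 110/50 = 2.2000 bits/symbol


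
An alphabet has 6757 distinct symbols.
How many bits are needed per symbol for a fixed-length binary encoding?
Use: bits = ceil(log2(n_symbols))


log2(6757) = 12.7222
Bracket: 2^12 = 4096 < 6757 <= 2^13 = 8192
So ceil(log2(6757)) = 13

bits = ceil(log2(6757)) = ceil(12.7222) = 13 bits
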